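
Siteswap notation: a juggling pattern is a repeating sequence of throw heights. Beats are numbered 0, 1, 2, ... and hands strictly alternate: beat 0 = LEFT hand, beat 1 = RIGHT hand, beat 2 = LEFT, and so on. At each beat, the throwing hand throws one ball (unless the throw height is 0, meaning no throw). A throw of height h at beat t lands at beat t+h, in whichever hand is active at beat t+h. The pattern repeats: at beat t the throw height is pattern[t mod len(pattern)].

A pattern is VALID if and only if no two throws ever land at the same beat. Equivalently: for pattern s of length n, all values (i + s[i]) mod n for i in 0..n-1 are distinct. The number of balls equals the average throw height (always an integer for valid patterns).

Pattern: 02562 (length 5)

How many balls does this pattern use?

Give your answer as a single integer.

Pattern = [0, 2, 5, 6, 2], length n = 5
  position 0: throw height = 0, running sum = 0
  position 1: throw height = 2, running sum = 2
  position 2: throw height = 5, running sum = 7
  position 3: throw height = 6, running sum = 13
  position 4: throw height = 2, running sum = 15
Total sum = 15; balls = sum / n = 15 / 5 = 3

Answer: 3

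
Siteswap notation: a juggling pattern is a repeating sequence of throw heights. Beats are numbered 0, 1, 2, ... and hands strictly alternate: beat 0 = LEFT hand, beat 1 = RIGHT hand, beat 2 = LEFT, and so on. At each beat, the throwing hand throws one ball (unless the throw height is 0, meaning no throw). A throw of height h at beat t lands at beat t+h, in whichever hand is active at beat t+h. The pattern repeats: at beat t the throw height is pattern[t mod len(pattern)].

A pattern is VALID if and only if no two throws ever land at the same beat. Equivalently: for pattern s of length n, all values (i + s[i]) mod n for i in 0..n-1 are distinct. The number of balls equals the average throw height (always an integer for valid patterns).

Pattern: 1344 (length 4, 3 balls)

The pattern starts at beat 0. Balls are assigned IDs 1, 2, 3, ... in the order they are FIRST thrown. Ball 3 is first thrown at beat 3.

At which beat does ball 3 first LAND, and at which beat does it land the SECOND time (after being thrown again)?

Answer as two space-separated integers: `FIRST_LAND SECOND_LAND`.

Beat 0 (L): throw ball1 h=1 -> lands@1:R; in-air after throw: [b1@1:R]
Beat 1 (R): throw ball1 h=3 -> lands@4:L; in-air after throw: [b1@4:L]
Beat 2 (L): throw ball2 h=4 -> lands@6:L; in-air after throw: [b1@4:L b2@6:L]
Beat 3 (R): throw ball3 h=4 -> lands@7:R; in-air after throw: [b1@4:L b2@6:L b3@7:R]
Beat 4 (L): throw ball1 h=1 -> lands@5:R; in-air after throw: [b1@5:R b2@6:L b3@7:R]
Beat 5 (R): throw ball1 h=3 -> lands@8:L; in-air after throw: [b2@6:L b3@7:R b1@8:L]
Beat 6 (L): throw ball2 h=4 -> lands@10:L; in-air after throw: [b3@7:R b1@8:L b2@10:L]
Beat 7 (R): throw ball3 h=4 -> lands@11:R; in-air after throw: [b1@8:L b2@10:L b3@11:R]
Beat 8 (L): throw ball1 h=1 -> lands@9:R; in-air after throw: [b1@9:R b2@10:L b3@11:R]
Beat 9 (R): throw ball1 h=3 -> lands@12:L; in-air after throw: [b2@10:L b3@11:R b1@12:L]
Beat 10 (L): throw ball2 h=4 -> lands@14:L; in-air after throw: [b3@11:R b1@12:L b2@14:L]
Beat 11 (R): throw ball3 h=4 -> lands@15:R; in-air after throw: [b1@12:L b2@14:L b3@15:R]
Ball 3: thrown@3 h=4 -> first land @7; rethrown@7 h=4 -> second land @11

Answer: 7 11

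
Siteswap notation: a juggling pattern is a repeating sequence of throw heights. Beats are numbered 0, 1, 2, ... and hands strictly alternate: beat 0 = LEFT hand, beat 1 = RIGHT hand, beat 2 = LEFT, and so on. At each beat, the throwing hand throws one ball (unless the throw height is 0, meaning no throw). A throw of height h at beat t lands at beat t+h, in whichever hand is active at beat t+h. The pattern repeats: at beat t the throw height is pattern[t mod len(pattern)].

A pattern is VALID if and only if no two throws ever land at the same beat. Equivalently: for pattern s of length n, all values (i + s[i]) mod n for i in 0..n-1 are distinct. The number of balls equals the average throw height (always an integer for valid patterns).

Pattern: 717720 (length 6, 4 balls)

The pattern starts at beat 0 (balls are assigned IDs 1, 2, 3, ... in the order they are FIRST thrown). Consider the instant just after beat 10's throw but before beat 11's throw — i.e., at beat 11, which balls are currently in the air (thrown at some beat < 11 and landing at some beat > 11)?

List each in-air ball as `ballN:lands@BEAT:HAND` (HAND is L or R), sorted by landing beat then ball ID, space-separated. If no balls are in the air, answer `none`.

Answer: ball3:lands@12:L ball4:lands@13:R ball1:lands@15:R ball2:lands@16:L

Derivation:
Beat 0 (L): throw ball1 h=7 -> lands@7:R; in-air after throw: [b1@7:R]
Beat 1 (R): throw ball2 h=1 -> lands@2:L; in-air after throw: [b2@2:L b1@7:R]
Beat 2 (L): throw ball2 h=7 -> lands@9:R; in-air after throw: [b1@7:R b2@9:R]
Beat 3 (R): throw ball3 h=7 -> lands@10:L; in-air after throw: [b1@7:R b2@9:R b3@10:L]
Beat 4 (L): throw ball4 h=2 -> lands@6:L; in-air after throw: [b4@6:L b1@7:R b2@9:R b3@10:L]
Beat 6 (L): throw ball4 h=7 -> lands@13:R; in-air after throw: [b1@7:R b2@9:R b3@10:L b4@13:R]
Beat 7 (R): throw ball1 h=1 -> lands@8:L; in-air after throw: [b1@8:L b2@9:R b3@10:L b4@13:R]
Beat 8 (L): throw ball1 h=7 -> lands@15:R; in-air after throw: [b2@9:R b3@10:L b4@13:R b1@15:R]
Beat 9 (R): throw ball2 h=7 -> lands@16:L; in-air after throw: [b3@10:L b4@13:R b1@15:R b2@16:L]
Beat 10 (L): throw ball3 h=2 -> lands@12:L; in-air after throw: [b3@12:L b4@13:R b1@15:R b2@16:L]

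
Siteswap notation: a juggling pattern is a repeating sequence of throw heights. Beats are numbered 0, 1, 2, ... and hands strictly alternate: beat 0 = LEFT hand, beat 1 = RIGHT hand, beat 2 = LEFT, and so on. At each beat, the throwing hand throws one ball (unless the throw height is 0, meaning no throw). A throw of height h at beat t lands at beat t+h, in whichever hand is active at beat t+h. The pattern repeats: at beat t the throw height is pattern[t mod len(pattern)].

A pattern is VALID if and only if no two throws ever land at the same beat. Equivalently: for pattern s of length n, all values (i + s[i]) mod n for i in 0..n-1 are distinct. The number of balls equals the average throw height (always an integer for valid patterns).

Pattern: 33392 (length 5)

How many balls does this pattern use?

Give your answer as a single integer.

Pattern = [3, 3, 3, 9, 2], length n = 5
  position 0: throw height = 3, running sum = 3
  position 1: throw height = 3, running sum = 6
  position 2: throw height = 3, running sum = 9
  position 3: throw height = 9, running sum = 18
  position 4: throw height = 2, running sum = 20
Total sum = 20; balls = sum / n = 20 / 5 = 4

Answer: 4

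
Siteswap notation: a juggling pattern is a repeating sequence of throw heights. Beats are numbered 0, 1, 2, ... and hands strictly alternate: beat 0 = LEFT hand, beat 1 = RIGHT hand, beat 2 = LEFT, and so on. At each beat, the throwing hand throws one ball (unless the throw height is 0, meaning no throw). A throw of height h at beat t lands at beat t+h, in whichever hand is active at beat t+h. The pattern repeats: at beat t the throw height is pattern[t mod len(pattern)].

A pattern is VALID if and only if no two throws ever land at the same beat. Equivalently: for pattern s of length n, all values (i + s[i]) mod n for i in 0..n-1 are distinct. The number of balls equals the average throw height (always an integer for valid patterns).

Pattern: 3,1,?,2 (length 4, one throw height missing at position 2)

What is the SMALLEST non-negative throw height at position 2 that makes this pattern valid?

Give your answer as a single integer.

Answer: 2

Derivation:
i=0: (0 + 3) mod 4 = 3
i=1: (1 + 1) mod 4 = 2
i=2: s[i]=? (unknown)
i=3: (3 + 2) mod 4 = 1
Known residues: [1, 2, 3]; need a permutation of 0..3, so missing residue r = 0
Need (2 + s) mod 4 = 0; smallest s = (0 - 2) mod 4 = 2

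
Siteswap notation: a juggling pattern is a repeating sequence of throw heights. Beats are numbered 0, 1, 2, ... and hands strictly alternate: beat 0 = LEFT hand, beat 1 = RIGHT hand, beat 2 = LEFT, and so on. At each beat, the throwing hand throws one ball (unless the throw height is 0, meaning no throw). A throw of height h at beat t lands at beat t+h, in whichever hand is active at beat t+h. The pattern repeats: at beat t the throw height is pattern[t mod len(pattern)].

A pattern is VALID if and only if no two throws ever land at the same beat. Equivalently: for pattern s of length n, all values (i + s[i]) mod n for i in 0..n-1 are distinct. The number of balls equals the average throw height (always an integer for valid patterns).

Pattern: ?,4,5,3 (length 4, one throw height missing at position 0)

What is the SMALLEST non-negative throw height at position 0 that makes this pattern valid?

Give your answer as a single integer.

i=0: s[i]=? (unknown)
i=1: (1 + 4) mod 4 = 1
i=2: (2 + 5) mod 4 = 3
i=3: (3 + 3) mod 4 = 2
Known residues: [1, 2, 3]; need a permutation of 0..3, so missing residue r = 0
Need (0 + s) mod 4 = 0; smallest s = (0 - 0) mod 4 = 0

Answer: 0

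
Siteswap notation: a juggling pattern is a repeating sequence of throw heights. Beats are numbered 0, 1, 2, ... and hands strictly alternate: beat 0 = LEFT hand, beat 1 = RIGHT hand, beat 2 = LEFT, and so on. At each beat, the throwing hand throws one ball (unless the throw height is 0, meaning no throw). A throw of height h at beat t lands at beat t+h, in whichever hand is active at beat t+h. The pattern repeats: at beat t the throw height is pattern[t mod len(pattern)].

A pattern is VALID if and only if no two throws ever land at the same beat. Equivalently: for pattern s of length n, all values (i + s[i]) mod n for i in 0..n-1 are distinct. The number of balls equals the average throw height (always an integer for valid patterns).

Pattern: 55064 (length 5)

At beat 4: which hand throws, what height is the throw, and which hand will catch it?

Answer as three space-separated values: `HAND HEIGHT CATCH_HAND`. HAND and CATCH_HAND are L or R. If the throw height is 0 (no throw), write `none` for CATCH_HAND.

Answer: L 4 L

Derivation:
Beat 4: 4 mod 2 = 0, so hand = L
Throw height = pattern[4 mod 5] = pattern[4] = 4
Lands at beat 4+4=8, 8 mod 2 = 0, so catch hand = L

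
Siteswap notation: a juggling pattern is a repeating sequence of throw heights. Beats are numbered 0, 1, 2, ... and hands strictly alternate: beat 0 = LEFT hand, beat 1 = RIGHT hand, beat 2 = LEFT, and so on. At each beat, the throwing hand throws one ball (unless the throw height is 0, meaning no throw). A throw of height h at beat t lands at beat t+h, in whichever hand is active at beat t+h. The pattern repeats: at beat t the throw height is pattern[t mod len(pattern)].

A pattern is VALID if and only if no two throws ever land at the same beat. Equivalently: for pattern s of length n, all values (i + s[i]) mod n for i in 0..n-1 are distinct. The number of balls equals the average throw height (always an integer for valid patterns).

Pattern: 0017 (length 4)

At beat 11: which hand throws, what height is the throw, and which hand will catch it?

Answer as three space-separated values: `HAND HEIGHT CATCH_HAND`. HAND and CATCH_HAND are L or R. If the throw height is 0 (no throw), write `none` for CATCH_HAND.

Beat 11: 11 mod 2 = 1, so hand = R
Throw height = pattern[11 mod 4] = pattern[3] = 7
Lands at beat 11+7=18, 18 mod 2 = 0, so catch hand = L

Answer: R 7 L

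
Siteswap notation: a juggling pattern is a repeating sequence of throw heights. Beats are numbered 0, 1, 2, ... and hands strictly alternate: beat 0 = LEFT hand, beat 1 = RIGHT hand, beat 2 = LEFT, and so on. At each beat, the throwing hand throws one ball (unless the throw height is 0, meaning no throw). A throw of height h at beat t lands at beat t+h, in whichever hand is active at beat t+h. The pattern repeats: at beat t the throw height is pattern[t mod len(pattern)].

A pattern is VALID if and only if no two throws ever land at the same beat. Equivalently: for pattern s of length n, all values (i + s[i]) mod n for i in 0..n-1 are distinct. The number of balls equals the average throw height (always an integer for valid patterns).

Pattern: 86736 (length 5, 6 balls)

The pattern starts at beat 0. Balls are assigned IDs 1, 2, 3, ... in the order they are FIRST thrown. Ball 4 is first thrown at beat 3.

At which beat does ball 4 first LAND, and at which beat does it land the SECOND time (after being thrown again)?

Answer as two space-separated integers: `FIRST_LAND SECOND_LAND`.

Answer: 6 12

Derivation:
Beat 0 (L): throw ball1 h=8 -> lands@8:L; in-air after throw: [b1@8:L]
Beat 1 (R): throw ball2 h=6 -> lands@7:R; in-air after throw: [b2@7:R b1@8:L]
Beat 2 (L): throw ball3 h=7 -> lands@9:R; in-air after throw: [b2@7:R b1@8:L b3@9:R]
Beat 3 (R): throw ball4 h=3 -> lands@6:L; in-air after throw: [b4@6:L b2@7:R b1@8:L b3@9:R]
Beat 4 (L): throw ball5 h=6 -> lands@10:L; in-air after throw: [b4@6:L b2@7:R b1@8:L b3@9:R b5@10:L]
Beat 5 (R): throw ball6 h=8 -> lands@13:R; in-air after throw: [b4@6:L b2@7:R b1@8:L b3@9:R b5@10:L b6@13:R]
Beat 6 (L): throw ball4 h=6 -> lands@12:L; in-air after throw: [b2@7:R b1@8:L b3@9:R b5@10:L b4@12:L b6@13:R]
Beat 7 (R): throw ball2 h=7 -> lands@14:L; in-air after throw: [b1@8:L b3@9:R b5@10:L b4@12:L b6@13:R b2@14:L]
Beat 8 (L): throw ball1 h=3 -> lands@11:R; in-air after throw: [b3@9:R b5@10:L b1@11:R b4@12:L b6@13:R b2@14:L]
Beat 9 (R): throw ball3 h=6 -> lands@15:R; in-air after throw: [b5@10:L b1@11:R b4@12:L b6@13:R b2@14:L b3@15:R]
Beat 10 (L): throw ball5 h=8 -> lands@18:L; in-air after throw: [b1@11:R b4@12:L b6@13:R b2@14:L b3@15:R b5@18:L]
Beat 11 (R): throw ball1 h=6 -> lands@17:R; in-air after throw: [b4@12:L b6@13:R b2@14:L b3@15:R b1@17:R b5@18:L]
Beat 12 (L): throw ball4 h=7 -> lands@19:R; in-air after throw: [b6@13:R b2@14:L b3@15:R b1@17:R b5@18:L b4@19:R]
Ball 4: thrown@3 h=3 -> first land @6; rethrown@6 h=6 -> second land @12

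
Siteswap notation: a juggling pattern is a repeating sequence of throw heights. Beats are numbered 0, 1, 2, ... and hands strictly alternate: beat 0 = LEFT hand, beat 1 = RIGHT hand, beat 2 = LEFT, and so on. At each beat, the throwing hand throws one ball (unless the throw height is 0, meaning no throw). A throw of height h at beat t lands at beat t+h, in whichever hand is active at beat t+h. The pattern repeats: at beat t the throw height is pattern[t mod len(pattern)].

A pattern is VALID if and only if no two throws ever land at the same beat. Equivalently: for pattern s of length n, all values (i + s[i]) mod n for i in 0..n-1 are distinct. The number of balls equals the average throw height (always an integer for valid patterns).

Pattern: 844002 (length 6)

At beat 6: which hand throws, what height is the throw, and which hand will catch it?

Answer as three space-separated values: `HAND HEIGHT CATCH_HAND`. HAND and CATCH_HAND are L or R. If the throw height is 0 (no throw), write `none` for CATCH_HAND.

Answer: L 8 L

Derivation:
Beat 6: 6 mod 2 = 0, so hand = L
Throw height = pattern[6 mod 6] = pattern[0] = 8
Lands at beat 6+8=14, 14 mod 2 = 0, so catch hand = L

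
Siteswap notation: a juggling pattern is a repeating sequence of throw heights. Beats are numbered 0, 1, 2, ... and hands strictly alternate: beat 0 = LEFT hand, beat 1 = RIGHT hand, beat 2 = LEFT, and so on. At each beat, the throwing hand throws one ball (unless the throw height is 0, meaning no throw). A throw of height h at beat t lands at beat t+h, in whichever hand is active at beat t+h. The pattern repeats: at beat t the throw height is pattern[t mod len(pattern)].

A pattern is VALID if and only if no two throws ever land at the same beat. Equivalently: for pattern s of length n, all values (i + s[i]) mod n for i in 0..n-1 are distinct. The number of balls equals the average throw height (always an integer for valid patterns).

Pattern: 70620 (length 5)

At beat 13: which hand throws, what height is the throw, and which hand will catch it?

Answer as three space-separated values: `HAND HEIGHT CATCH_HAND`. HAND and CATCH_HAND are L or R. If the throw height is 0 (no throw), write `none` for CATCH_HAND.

Beat 13: 13 mod 2 = 1, so hand = R
Throw height = pattern[13 mod 5] = pattern[3] = 2
Lands at beat 13+2=15, 15 mod 2 = 1, so catch hand = R

Answer: R 2 R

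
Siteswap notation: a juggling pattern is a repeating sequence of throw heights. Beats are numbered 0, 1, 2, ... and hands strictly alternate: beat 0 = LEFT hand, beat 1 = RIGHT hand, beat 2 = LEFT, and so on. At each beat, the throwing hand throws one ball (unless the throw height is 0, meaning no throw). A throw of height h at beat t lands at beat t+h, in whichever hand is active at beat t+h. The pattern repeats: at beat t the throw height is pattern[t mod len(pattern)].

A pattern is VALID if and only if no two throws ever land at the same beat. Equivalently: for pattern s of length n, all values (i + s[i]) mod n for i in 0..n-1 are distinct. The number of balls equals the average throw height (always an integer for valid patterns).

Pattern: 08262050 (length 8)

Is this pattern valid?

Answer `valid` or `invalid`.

Answer: invalid

Derivation:
i=0: (i + s[i]) mod n = (0 + 0) mod 8 = 0
i=1: (i + s[i]) mod n = (1 + 8) mod 8 = 1
i=2: (i + s[i]) mod n = (2 + 2) mod 8 = 4
i=3: (i + s[i]) mod n = (3 + 6) mod 8 = 1
i=4: (i + s[i]) mod n = (4 + 2) mod 8 = 6
i=5: (i + s[i]) mod n = (5 + 0) mod 8 = 5
i=6: (i + s[i]) mod n = (6 + 5) mod 8 = 3
i=7: (i + s[i]) mod n = (7 + 0) mod 8 = 7
Residues: [0, 1, 4, 1, 6, 5, 3, 7], distinct: False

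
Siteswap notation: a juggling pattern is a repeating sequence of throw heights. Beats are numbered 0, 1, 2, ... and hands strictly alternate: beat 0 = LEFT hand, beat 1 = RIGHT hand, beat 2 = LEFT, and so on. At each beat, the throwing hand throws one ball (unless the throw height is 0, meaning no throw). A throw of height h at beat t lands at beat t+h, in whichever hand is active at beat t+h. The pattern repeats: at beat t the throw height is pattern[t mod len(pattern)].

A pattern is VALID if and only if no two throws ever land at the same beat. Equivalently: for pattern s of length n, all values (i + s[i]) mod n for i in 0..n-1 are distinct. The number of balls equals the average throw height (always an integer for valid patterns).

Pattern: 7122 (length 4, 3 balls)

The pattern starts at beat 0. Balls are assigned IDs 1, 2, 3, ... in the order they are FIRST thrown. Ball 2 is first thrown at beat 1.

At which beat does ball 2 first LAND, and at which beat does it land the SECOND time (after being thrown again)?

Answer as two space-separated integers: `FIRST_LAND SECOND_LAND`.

Beat 0 (L): throw ball1 h=7 -> lands@7:R; in-air after throw: [b1@7:R]
Beat 1 (R): throw ball2 h=1 -> lands@2:L; in-air after throw: [b2@2:L b1@7:R]
Beat 2 (L): throw ball2 h=2 -> lands@4:L; in-air after throw: [b2@4:L b1@7:R]
Beat 3 (R): throw ball3 h=2 -> lands@5:R; in-air after throw: [b2@4:L b3@5:R b1@7:R]
Beat 4 (L): throw ball2 h=7 -> lands@11:R; in-air after throw: [b3@5:R b1@7:R b2@11:R]
Ball 2: thrown@1 h=1 -> first land @2; rethrown@2 h=2 -> second land @4

Answer: 2 4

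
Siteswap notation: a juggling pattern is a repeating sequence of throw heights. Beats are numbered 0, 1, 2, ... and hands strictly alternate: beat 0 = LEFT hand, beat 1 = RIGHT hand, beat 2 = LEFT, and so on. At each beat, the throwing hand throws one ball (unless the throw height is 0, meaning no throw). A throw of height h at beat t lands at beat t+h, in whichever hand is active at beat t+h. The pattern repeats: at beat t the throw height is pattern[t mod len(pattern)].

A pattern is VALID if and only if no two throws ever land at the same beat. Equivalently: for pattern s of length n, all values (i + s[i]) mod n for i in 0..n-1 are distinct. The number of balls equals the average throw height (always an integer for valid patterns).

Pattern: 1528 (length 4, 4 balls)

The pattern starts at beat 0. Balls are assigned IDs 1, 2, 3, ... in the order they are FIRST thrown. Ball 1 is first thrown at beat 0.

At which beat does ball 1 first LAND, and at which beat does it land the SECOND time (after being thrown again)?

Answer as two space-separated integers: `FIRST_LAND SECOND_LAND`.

Answer: 1 6

Derivation:
Beat 0 (L): throw ball1 h=1 -> lands@1:R; in-air after throw: [b1@1:R]
Beat 1 (R): throw ball1 h=5 -> lands@6:L; in-air after throw: [b1@6:L]
Beat 2 (L): throw ball2 h=2 -> lands@4:L; in-air after throw: [b2@4:L b1@6:L]
Beat 3 (R): throw ball3 h=8 -> lands@11:R; in-air after throw: [b2@4:L b1@6:L b3@11:R]
Beat 4 (L): throw ball2 h=1 -> lands@5:R; in-air after throw: [b2@5:R b1@6:L b3@11:R]
Beat 5 (R): throw ball2 h=5 -> lands@10:L; in-air after throw: [b1@6:L b2@10:L b3@11:R]
Beat 6 (L): throw ball1 h=2 -> lands@8:L; in-air after throw: [b1@8:L b2@10:L b3@11:R]
Ball 1: thrown@0 h=1 -> first land @1; rethrown@1 h=5 -> second land @6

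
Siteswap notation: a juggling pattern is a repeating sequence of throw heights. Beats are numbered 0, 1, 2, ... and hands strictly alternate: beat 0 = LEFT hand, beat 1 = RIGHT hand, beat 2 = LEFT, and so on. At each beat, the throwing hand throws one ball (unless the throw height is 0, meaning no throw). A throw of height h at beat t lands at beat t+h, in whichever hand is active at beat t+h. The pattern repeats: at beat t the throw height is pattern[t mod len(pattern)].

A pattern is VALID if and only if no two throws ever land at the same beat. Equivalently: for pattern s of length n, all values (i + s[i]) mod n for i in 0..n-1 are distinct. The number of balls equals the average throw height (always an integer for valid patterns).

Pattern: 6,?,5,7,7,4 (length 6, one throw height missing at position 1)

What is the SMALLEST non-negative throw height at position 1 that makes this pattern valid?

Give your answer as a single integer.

i=0: (0 + 6) mod 6 = 0
i=1: s[i]=? (unknown)
i=2: (2 + 5) mod 6 = 1
i=3: (3 + 7) mod 6 = 4
i=4: (4 + 7) mod 6 = 5
i=5: (5 + 4) mod 6 = 3
Known residues: [0, 1, 3, 4, 5]; need a permutation of 0..5, so missing residue r = 2
Need (1 + s) mod 6 = 2; smallest s = (2 - 1) mod 6 = 1

Answer: 1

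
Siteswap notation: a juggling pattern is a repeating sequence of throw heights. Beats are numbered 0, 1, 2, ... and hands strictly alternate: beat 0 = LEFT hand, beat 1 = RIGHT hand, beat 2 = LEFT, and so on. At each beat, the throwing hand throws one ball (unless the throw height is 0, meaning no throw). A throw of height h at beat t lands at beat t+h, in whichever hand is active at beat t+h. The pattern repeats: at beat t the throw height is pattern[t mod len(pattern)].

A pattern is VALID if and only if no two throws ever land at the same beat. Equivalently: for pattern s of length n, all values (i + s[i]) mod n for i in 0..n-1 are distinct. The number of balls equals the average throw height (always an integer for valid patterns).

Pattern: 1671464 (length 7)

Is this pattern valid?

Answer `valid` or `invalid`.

i=0: (i + s[i]) mod n = (0 + 1) mod 7 = 1
i=1: (i + s[i]) mod n = (1 + 6) mod 7 = 0
i=2: (i + s[i]) mod n = (2 + 7) mod 7 = 2
i=3: (i + s[i]) mod n = (3 + 1) mod 7 = 4
i=4: (i + s[i]) mod n = (4 + 4) mod 7 = 1
i=5: (i + s[i]) mod n = (5 + 6) mod 7 = 4
i=6: (i + s[i]) mod n = (6 + 4) mod 7 = 3
Residues: [1, 0, 2, 4, 1, 4, 3], distinct: False

Answer: invalid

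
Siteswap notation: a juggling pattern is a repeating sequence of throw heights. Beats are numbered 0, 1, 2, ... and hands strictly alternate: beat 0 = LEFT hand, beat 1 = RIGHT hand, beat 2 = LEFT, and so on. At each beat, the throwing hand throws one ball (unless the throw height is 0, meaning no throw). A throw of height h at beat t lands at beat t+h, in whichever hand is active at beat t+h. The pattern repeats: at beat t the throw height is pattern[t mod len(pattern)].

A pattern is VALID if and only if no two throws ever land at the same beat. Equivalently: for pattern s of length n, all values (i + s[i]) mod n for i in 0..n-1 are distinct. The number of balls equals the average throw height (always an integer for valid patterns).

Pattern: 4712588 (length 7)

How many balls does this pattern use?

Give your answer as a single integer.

Answer: 5

Derivation:
Pattern = [4, 7, 1, 2, 5, 8, 8], length n = 7
  position 0: throw height = 4, running sum = 4
  position 1: throw height = 7, running sum = 11
  position 2: throw height = 1, running sum = 12
  position 3: throw height = 2, running sum = 14
  position 4: throw height = 5, running sum = 19
  position 5: throw height = 8, running sum = 27
  position 6: throw height = 8, running sum = 35
Total sum = 35; balls = sum / n = 35 / 7 = 5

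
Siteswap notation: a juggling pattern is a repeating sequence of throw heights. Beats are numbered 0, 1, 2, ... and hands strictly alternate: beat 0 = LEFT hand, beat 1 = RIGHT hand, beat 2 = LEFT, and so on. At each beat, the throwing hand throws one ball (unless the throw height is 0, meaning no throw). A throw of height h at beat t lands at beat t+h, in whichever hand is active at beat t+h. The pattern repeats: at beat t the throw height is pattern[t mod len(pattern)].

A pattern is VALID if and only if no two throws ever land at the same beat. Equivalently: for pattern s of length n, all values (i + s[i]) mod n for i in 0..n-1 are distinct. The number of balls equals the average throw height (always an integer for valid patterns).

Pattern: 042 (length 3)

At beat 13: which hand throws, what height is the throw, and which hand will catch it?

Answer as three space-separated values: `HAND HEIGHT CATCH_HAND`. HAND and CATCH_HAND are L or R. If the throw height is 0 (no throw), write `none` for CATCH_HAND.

Beat 13: 13 mod 2 = 1, so hand = R
Throw height = pattern[13 mod 3] = pattern[1] = 4
Lands at beat 13+4=17, 17 mod 2 = 1, so catch hand = R

Answer: R 4 R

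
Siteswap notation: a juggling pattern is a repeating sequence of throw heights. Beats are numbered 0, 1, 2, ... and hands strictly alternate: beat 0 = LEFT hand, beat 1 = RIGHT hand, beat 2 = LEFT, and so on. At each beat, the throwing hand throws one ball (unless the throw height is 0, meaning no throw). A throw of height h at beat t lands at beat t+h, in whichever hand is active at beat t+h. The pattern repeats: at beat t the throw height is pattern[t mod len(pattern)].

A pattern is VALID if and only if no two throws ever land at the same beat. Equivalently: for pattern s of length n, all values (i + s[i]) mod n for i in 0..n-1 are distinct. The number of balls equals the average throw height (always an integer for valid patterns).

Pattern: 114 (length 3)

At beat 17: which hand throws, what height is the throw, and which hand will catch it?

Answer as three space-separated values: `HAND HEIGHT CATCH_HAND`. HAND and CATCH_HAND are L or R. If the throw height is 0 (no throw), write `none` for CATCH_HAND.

Answer: R 4 R

Derivation:
Beat 17: 17 mod 2 = 1, so hand = R
Throw height = pattern[17 mod 3] = pattern[2] = 4
Lands at beat 17+4=21, 21 mod 2 = 1, so catch hand = R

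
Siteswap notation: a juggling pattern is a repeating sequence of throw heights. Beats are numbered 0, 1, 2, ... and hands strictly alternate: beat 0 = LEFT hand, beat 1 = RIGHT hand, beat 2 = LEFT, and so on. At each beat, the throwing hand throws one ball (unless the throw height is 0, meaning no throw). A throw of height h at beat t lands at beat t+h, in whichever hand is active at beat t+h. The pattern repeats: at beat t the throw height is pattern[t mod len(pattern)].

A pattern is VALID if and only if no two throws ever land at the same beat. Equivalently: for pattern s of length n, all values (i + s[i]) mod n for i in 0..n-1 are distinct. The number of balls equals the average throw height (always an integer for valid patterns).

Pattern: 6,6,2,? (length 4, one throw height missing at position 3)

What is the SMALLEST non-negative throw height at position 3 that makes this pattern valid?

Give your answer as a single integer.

Answer: 2

Derivation:
i=0: (0 + 6) mod 4 = 2
i=1: (1 + 6) mod 4 = 3
i=2: (2 + 2) mod 4 = 0
i=3: s[i]=? (unknown)
Known residues: [0, 2, 3]; need a permutation of 0..3, so missing residue r = 1
Need (3 + s) mod 4 = 1; smallest s = (1 - 3) mod 4 = 2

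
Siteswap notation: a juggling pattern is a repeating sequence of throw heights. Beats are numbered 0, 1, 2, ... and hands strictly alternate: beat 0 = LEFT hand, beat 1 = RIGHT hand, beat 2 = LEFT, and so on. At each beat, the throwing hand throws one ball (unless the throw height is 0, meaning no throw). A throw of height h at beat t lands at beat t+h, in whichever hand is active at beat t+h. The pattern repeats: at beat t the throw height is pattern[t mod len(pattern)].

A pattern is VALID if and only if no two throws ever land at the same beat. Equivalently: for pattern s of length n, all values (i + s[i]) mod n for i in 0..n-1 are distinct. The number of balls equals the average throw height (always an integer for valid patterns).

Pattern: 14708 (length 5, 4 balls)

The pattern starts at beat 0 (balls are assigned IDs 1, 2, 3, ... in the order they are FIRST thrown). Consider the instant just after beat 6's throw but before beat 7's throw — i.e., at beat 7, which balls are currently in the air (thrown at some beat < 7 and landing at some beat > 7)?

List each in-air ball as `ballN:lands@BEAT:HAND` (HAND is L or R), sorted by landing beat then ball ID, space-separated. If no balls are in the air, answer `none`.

Beat 0 (L): throw ball1 h=1 -> lands@1:R; in-air after throw: [b1@1:R]
Beat 1 (R): throw ball1 h=4 -> lands@5:R; in-air after throw: [b1@5:R]
Beat 2 (L): throw ball2 h=7 -> lands@9:R; in-air after throw: [b1@5:R b2@9:R]
Beat 4 (L): throw ball3 h=8 -> lands@12:L; in-air after throw: [b1@5:R b2@9:R b3@12:L]
Beat 5 (R): throw ball1 h=1 -> lands@6:L; in-air after throw: [b1@6:L b2@9:R b3@12:L]
Beat 6 (L): throw ball1 h=4 -> lands@10:L; in-air after throw: [b2@9:R b1@10:L b3@12:L]
Beat 7 (R): throw ball4 h=7 -> lands@14:L; in-air after throw: [b2@9:R b1@10:L b3@12:L b4@14:L]

Answer: ball2:lands@9:R ball1:lands@10:L ball3:lands@12:L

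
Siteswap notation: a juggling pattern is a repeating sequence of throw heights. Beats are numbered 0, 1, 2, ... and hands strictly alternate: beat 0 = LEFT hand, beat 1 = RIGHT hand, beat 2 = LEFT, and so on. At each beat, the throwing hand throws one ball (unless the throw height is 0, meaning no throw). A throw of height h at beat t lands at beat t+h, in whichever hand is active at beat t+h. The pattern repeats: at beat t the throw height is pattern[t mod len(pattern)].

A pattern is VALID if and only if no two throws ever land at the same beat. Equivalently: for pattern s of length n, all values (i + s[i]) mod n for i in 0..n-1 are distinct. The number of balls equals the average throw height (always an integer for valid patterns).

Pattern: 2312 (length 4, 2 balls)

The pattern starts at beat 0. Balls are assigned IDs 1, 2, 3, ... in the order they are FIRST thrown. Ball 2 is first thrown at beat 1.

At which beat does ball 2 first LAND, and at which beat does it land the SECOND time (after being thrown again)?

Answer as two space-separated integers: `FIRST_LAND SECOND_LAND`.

Beat 0 (L): throw ball1 h=2 -> lands@2:L; in-air after throw: [b1@2:L]
Beat 1 (R): throw ball2 h=3 -> lands@4:L; in-air after throw: [b1@2:L b2@4:L]
Beat 2 (L): throw ball1 h=1 -> lands@3:R; in-air after throw: [b1@3:R b2@4:L]
Beat 3 (R): throw ball1 h=2 -> lands@5:R; in-air after throw: [b2@4:L b1@5:R]
Beat 4 (L): throw ball2 h=2 -> lands@6:L; in-air after throw: [b1@5:R b2@6:L]
Beat 5 (R): throw ball1 h=3 -> lands@8:L; in-air after throw: [b2@6:L b1@8:L]
Beat 6 (L): throw ball2 h=1 -> lands@7:R; in-air after throw: [b2@7:R b1@8:L]
Ball 2: thrown@1 h=3 -> first land @4; rethrown@4 h=2 -> second land @6

Answer: 4 6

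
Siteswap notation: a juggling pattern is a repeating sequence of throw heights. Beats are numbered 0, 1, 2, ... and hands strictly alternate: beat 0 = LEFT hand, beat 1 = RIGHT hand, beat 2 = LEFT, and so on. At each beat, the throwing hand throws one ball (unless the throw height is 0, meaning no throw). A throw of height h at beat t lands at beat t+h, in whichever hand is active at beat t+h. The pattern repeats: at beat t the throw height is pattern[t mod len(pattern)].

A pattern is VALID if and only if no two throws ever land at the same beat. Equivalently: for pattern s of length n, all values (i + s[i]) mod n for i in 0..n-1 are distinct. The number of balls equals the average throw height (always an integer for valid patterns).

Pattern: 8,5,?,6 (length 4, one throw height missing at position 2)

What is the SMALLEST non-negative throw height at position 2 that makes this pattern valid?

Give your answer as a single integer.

Answer: 1

Derivation:
i=0: (0 + 8) mod 4 = 0
i=1: (1 + 5) mod 4 = 2
i=2: s[i]=? (unknown)
i=3: (3 + 6) mod 4 = 1
Known residues: [0, 1, 2]; need a permutation of 0..3, so missing residue r = 3
Need (2 + s) mod 4 = 3; smallest s = (3 - 2) mod 4 = 1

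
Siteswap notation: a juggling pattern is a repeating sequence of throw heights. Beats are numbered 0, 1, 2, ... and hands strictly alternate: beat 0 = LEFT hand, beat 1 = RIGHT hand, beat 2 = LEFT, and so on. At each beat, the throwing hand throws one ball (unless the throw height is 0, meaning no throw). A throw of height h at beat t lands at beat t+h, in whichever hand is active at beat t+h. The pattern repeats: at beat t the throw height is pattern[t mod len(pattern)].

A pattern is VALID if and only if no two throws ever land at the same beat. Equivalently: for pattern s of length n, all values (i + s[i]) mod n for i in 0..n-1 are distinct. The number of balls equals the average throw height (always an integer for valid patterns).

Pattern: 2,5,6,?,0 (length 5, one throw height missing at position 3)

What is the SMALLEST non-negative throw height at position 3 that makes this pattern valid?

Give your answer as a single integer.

i=0: (0 + 2) mod 5 = 2
i=1: (1 + 5) mod 5 = 1
i=2: (2 + 6) mod 5 = 3
i=3: s[i]=? (unknown)
i=4: (4 + 0) mod 5 = 4
Known residues: [1, 2, 3, 4]; need a permutation of 0..4, so missing residue r = 0
Need (3 + s) mod 5 = 0; smallest s = (0 - 3) mod 5 = 2

Answer: 2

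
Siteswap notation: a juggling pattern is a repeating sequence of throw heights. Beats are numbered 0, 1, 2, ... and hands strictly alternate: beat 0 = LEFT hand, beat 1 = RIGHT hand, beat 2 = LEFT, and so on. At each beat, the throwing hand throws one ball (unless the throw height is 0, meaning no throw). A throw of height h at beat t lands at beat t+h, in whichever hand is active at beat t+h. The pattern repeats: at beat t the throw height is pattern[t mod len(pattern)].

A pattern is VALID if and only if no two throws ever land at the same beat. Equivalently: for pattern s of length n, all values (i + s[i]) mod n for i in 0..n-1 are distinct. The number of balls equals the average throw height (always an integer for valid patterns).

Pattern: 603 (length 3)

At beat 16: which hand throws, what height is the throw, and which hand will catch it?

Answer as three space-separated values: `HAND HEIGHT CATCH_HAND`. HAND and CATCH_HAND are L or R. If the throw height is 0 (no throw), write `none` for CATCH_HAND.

Answer: L 0 none

Derivation:
Beat 16: 16 mod 2 = 0, so hand = L
Throw height = pattern[16 mod 3] = pattern[1] = 0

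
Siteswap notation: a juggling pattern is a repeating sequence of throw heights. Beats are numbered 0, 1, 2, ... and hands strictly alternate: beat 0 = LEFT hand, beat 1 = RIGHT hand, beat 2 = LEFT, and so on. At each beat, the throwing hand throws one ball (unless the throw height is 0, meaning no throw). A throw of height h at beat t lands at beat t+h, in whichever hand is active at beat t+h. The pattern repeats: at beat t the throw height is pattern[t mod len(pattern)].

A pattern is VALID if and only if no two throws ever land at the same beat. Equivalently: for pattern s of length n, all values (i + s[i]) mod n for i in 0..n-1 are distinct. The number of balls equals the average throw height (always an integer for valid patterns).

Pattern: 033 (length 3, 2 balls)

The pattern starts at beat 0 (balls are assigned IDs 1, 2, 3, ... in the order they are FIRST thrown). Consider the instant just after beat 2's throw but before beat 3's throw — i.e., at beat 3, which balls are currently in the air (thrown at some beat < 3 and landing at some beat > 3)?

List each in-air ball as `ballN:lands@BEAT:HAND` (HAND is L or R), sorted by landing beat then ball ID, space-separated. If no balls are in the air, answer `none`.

Answer: ball1:lands@4:L ball2:lands@5:R

Derivation:
Beat 1 (R): throw ball1 h=3 -> lands@4:L; in-air after throw: [b1@4:L]
Beat 2 (L): throw ball2 h=3 -> lands@5:R; in-air after throw: [b1@4:L b2@5:R]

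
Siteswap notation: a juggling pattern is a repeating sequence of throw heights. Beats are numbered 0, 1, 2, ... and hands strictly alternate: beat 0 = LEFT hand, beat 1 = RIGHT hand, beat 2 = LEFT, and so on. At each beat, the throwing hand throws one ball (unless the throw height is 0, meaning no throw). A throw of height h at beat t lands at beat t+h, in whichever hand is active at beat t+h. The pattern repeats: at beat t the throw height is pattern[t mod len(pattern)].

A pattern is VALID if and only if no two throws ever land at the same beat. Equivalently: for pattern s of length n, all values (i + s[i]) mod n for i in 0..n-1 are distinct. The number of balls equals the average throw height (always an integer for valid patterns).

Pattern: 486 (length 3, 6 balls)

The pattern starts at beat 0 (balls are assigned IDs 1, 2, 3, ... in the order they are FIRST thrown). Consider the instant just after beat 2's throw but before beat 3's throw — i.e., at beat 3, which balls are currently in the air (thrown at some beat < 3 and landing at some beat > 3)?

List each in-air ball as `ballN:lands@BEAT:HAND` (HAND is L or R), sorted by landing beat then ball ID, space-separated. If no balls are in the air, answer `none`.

Answer: ball1:lands@4:L ball3:lands@8:L ball2:lands@9:R

Derivation:
Beat 0 (L): throw ball1 h=4 -> lands@4:L; in-air after throw: [b1@4:L]
Beat 1 (R): throw ball2 h=8 -> lands@9:R; in-air after throw: [b1@4:L b2@9:R]
Beat 2 (L): throw ball3 h=6 -> lands@8:L; in-air after throw: [b1@4:L b3@8:L b2@9:R]
Beat 3 (R): throw ball4 h=4 -> lands@7:R; in-air after throw: [b1@4:L b4@7:R b3@8:L b2@9:R]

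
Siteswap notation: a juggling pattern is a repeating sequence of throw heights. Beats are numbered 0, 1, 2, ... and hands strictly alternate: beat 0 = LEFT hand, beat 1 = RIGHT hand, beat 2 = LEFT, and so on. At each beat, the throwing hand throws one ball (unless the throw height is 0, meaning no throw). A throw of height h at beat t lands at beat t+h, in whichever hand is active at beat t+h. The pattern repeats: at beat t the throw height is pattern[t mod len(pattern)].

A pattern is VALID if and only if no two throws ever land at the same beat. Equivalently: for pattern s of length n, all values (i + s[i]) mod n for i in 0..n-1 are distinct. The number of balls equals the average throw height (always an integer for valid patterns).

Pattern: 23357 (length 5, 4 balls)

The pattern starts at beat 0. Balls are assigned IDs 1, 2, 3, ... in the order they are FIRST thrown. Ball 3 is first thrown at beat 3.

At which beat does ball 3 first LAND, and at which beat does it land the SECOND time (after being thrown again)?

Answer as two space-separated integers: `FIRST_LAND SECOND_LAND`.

Beat 0 (L): throw ball1 h=2 -> lands@2:L; in-air after throw: [b1@2:L]
Beat 1 (R): throw ball2 h=3 -> lands@4:L; in-air after throw: [b1@2:L b2@4:L]
Beat 2 (L): throw ball1 h=3 -> lands@5:R; in-air after throw: [b2@4:L b1@5:R]
Beat 3 (R): throw ball3 h=5 -> lands@8:L; in-air after throw: [b2@4:L b1@5:R b3@8:L]
Beat 4 (L): throw ball2 h=7 -> lands@11:R; in-air after throw: [b1@5:R b3@8:L b2@11:R]
Beat 5 (R): throw ball1 h=2 -> lands@7:R; in-air after throw: [b1@7:R b3@8:L b2@11:R]
Beat 6 (L): throw ball4 h=3 -> lands@9:R; in-air after throw: [b1@7:R b3@8:L b4@9:R b2@11:R]
Beat 7 (R): throw ball1 h=3 -> lands@10:L; in-air after throw: [b3@8:L b4@9:R b1@10:L b2@11:R]
Beat 8 (L): throw ball3 h=5 -> lands@13:R; in-air after throw: [b4@9:R b1@10:L b2@11:R b3@13:R]
Beat 9 (R): throw ball4 h=7 -> lands@16:L; in-air after throw: [b1@10:L b2@11:R b3@13:R b4@16:L]
Beat 10 (L): throw ball1 h=2 -> lands@12:L; in-air after throw: [b2@11:R b1@12:L b3@13:R b4@16:L]
Beat 11 (R): throw ball2 h=3 -> lands@14:L; in-air after throw: [b1@12:L b3@13:R b2@14:L b4@16:L]
Ball 3: thrown@3 h=5 -> first land @8; rethrown@8 h=5 -> second land @13

Answer: 8 13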